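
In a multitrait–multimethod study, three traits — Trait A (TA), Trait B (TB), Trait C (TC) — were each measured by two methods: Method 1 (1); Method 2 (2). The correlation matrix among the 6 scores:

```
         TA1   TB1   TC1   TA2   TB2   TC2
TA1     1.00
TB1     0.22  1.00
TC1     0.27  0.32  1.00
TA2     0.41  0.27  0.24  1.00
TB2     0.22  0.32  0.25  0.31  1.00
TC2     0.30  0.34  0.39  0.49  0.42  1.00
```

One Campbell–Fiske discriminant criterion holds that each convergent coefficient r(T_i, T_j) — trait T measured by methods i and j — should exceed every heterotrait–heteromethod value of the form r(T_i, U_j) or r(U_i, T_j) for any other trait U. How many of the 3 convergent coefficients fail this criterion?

1

Checking each validity diagonal entry against its comparison values:
TA (methods 1·2): 0.41 vs {0.22, 0.27, 0.30, 0.24} → pass.
TB (methods 1·2): 0.32 vs {0.27, 0.22, 0.34, 0.25} → fail.
TC (methods 1·2): 0.39 vs {0.24, 0.30, 0.25, 0.34} → pass.
1 of 3 fail.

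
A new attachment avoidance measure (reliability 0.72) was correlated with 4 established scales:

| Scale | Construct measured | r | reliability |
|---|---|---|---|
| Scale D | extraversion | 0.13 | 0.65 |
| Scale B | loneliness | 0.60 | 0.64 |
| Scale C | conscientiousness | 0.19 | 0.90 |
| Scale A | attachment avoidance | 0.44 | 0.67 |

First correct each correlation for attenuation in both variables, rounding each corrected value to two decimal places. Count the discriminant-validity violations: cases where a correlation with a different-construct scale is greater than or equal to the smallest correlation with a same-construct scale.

1

Disattenuated r (r / √(r_scale · r_new)):
  Scale D (disc): 0.13 / √(0.65·0.72) = 0.19
  Scale B (disc): 0.60 / √(0.64·0.72) = 0.88
  Scale C (disc): 0.19 / √(0.90·0.72) = 0.24
  Scale A (conv): 0.44 / √(0.67·0.72) = 0.63
Smallest convergent = 0.63. Discriminant values: 0.19, 0.88, 0.24; count ≥ 0.63 → 1.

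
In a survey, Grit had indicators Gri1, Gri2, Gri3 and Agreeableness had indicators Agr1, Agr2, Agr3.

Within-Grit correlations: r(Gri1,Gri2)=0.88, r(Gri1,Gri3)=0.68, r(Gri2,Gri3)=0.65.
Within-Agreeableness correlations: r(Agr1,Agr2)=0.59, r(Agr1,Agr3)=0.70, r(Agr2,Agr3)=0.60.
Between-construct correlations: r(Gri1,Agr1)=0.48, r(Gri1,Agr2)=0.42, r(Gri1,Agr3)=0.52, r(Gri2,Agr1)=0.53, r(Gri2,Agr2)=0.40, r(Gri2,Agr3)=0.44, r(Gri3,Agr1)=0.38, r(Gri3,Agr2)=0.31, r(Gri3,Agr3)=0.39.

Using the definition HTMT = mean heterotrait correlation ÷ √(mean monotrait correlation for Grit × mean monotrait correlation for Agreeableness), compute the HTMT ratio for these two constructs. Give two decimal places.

Mean between = 3.87/9 = 0.4300.
Mean within-Gri = 2.21/3 = 0.7367; mean within-Agr = 1.89/3 = 0.6300.
Geometric mean = √(0.7367 × 0.6300) = 0.6813.
HTMT = 0.4300 / 0.6813 = 0.63.

0.63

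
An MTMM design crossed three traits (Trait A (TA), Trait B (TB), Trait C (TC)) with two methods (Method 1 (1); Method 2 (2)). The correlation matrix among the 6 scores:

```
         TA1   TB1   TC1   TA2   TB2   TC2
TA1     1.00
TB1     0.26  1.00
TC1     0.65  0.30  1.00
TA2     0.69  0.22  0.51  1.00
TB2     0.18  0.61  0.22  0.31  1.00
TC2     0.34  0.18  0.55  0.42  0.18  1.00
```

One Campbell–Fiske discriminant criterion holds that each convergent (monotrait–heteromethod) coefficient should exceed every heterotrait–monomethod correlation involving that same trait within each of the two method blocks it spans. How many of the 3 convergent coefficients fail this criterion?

Checking each validity diagonal entry against its comparison values:
TA (methods 1·2): 0.69 vs {0.26, 0.31, 0.65, 0.42} → pass.
TB (methods 1·2): 0.61 vs {0.26, 0.31, 0.30, 0.18} → pass.
TC (methods 1·2): 0.55 vs {0.65, 0.42, 0.30, 0.18} → fail.
1 of 3 fail.

1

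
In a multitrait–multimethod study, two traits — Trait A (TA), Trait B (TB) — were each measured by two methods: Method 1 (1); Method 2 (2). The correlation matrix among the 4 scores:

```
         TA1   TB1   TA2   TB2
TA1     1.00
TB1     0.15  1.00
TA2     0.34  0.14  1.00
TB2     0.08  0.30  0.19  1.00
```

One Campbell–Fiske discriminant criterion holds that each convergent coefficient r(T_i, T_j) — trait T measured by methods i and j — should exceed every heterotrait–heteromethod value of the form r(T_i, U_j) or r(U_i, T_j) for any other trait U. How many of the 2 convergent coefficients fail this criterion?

0

Checking each validity diagonal entry against its comparison values:
TA (methods 1·2): 0.34 vs {0.08, 0.14} → pass.
TB (methods 1·2): 0.30 vs {0.14, 0.08} → pass.
0 of 2 fail.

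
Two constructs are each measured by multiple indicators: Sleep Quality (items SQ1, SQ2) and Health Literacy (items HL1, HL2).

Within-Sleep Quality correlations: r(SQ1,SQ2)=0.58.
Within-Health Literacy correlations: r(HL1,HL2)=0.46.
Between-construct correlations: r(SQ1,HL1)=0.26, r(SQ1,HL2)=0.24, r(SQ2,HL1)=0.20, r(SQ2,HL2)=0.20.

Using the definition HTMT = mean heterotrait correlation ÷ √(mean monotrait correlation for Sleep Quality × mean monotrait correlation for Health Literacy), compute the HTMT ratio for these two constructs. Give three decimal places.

Between-construct mean = 0.90/4 = 0.2250.
Mean within-SQ = 0.58/1 = 0.5800; mean within-HL = 0.46/1 = 0.4600.
Geometric mean = √(0.5800 × 0.4600) = 0.5165.
HTMT = 0.2250 / 0.5165 = 0.436.

0.436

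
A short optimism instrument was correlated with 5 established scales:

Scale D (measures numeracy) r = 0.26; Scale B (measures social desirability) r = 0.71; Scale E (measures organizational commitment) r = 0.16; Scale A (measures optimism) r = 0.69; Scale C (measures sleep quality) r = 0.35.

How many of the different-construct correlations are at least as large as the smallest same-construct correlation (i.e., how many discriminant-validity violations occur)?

Convergent (same construct = optimism): Scale A.
Smallest convergent = 0.69. Discriminant values: 0.26, 0.71, 0.16, 0.35; count ≥ 0.69 → 1.

1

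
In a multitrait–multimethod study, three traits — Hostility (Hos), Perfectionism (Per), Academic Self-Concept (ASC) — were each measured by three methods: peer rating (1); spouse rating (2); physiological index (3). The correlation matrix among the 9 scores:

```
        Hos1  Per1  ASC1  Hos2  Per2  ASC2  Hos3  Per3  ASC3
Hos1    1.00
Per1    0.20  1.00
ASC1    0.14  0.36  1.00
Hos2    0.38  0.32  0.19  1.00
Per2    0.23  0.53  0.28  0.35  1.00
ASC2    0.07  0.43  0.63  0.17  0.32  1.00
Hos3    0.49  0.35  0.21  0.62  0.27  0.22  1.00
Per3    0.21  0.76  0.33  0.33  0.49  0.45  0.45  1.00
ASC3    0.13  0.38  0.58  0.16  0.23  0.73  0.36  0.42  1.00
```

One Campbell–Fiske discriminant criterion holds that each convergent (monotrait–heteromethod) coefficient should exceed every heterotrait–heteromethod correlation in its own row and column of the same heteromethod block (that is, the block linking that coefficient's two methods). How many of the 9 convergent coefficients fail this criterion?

0

Checking each validity diagonal entry against its comparison values:
Hos (methods 1·2): 0.38 vs {0.23, 0.32, 0.07, 0.19} → pass.
Hos (methods 1·3): 0.49 vs {0.21, 0.35, 0.13, 0.21} → pass.
Hos (methods 2·3): 0.62 vs {0.33, 0.27, 0.16, 0.22} → pass.
Per (methods 1·2): 0.53 vs {0.32, 0.23, 0.43, 0.28} → pass.
Per (methods 1·3): 0.76 vs {0.35, 0.21, 0.38, 0.33} → pass.
Per (methods 2·3): 0.49 vs {0.27, 0.33, 0.23, 0.45} → pass.
ASC (methods 1·2): 0.63 vs {0.19, 0.07, 0.28, 0.43} → pass.
ASC (methods 1·3): 0.58 vs {0.21, 0.13, 0.33, 0.38} → pass.
ASC (methods 2·3): 0.73 vs {0.22, 0.16, 0.45, 0.23} → pass.
0 of 9 fail.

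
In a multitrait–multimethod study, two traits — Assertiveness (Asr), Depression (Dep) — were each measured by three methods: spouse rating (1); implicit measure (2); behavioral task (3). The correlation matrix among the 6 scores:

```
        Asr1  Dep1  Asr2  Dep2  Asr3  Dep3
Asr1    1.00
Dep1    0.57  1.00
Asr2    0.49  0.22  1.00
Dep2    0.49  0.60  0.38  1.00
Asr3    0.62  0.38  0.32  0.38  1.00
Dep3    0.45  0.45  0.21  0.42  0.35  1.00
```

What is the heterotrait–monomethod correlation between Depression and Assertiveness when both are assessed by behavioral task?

0.35

Different traits, same method: r(Dep3, Asr3) = 0.35.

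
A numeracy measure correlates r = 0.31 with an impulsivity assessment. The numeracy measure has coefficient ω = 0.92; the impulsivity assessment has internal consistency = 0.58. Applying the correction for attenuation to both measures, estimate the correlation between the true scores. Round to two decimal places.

0.42

r_true = r_obs / √(r_xx · r_yy) = 0.31 / √(0.92 × 0.58) = 0.31 / √0.5336 = 0.31 / 0.7305 ≈ 0.42.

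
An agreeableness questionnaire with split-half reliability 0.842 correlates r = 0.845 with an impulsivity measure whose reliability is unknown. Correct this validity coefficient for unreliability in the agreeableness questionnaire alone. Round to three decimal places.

Single correction: r_c = r_obs / √r_xx = 0.845 / √0.842 = 0.845 / 0.9176 ≈ 0.921.

0.921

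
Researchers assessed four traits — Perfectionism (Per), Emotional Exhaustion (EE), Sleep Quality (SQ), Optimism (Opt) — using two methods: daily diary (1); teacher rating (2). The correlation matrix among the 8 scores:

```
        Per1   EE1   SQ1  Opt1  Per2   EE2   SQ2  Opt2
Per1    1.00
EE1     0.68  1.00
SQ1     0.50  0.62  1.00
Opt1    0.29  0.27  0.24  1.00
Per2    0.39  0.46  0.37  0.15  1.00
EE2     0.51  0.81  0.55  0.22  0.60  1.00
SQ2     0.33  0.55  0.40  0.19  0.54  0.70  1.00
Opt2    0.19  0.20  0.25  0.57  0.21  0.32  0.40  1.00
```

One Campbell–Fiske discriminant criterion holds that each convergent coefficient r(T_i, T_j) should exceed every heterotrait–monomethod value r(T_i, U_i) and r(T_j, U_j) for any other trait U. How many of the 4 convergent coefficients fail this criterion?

Convergent coefficients and their comparison sets:
Per (methods 1·2): 0.39 vs {0.68, 0.60, 0.50, 0.54, 0.29, 0.21} → fail.
EE (methods 1·2): 0.81 vs {0.68, 0.60, 0.62, 0.70, 0.27, 0.32} → pass.
SQ (methods 1·2): 0.40 vs {0.50, 0.54, 0.62, 0.70, 0.24, 0.40} → fail.
Opt (methods 1·2): 0.57 vs {0.29, 0.21, 0.27, 0.32, 0.24, 0.40} → pass.
2 of 4 fail.

2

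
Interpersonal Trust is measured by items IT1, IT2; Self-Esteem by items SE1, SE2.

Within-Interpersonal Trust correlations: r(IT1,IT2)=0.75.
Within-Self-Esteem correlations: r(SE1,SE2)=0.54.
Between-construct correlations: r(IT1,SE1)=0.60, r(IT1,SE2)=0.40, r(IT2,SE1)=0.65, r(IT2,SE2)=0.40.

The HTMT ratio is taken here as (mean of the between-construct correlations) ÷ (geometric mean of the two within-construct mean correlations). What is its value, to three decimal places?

0.805

Between-construct mean = 2.05/4 = 0.5125.
Mean within-IT = 0.75/1 = 0.7500; mean within-SE = 0.54/1 = 0.5400.
Geometric mean = √(0.7500 × 0.5400) = 0.6364.
HTMT = 0.5125 / 0.6364 = 0.805.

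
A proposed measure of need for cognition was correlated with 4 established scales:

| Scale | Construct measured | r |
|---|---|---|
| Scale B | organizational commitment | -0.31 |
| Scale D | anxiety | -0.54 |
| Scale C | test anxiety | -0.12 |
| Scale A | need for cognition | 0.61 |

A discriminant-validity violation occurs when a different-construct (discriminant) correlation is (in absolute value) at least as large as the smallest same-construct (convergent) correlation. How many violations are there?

Convergent (same construct = need for cognition): Scale A.
Smallest convergent = 0.61. Discriminant |r|: 0.31, 0.54, 0.12; count ≥ 0.61 → 0.

0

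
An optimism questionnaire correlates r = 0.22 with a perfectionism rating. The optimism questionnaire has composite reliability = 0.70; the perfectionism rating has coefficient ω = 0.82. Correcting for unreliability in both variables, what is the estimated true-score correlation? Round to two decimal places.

r_true = r_obs / √(r_xx · r_yy) = 0.22 / √(0.70 × 0.82) = 0.22 / √0.5740 = 0.22 / 0.7576 ≈ 0.29.

0.29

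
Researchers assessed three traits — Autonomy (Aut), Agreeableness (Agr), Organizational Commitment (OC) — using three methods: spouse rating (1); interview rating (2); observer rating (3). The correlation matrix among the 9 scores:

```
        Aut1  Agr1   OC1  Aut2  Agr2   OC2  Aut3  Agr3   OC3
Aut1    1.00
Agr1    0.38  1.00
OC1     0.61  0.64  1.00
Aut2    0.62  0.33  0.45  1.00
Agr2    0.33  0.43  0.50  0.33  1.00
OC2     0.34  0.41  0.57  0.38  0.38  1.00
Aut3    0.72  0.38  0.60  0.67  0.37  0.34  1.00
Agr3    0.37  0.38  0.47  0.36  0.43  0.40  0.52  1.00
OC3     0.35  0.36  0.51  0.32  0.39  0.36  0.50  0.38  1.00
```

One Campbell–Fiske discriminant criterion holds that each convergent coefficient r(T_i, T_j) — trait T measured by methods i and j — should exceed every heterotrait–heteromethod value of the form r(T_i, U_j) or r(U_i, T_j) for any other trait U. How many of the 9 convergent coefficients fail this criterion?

Convergent coefficients and their comparison sets:
Aut (methods 1·2): 0.62 vs {0.33, 0.33, 0.34, 0.45} → pass.
Aut (methods 1·3): 0.72 vs {0.37, 0.38, 0.35, 0.60} → pass.
Aut (methods 2·3): 0.67 vs {0.36, 0.37, 0.32, 0.34} → pass.
Agr (methods 1·2): 0.43 vs {0.33, 0.33, 0.41, 0.50} → fail.
Agr (methods 1·3): 0.38 vs {0.38, 0.37, 0.36, 0.47} → fail.
Agr (methods 2·3): 0.43 vs {0.37, 0.36, 0.39, 0.40} → pass.
OC (methods 1·2): 0.57 vs {0.45, 0.34, 0.50, 0.41} → pass.
OC (methods 1·3): 0.51 vs {0.60, 0.35, 0.47, 0.36} → fail.
OC (methods 2·3): 0.36 vs {0.34, 0.32, 0.40, 0.39} → fail.
4 of 9 fail.

4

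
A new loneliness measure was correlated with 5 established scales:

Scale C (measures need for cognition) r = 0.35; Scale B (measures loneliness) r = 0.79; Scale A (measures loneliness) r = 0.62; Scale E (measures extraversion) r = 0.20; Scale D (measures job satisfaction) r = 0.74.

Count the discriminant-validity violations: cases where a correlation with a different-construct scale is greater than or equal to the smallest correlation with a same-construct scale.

Convergent (same construct = loneliness): Scale B, Scale A.
Smallest convergent = 0.62. Discriminant values: 0.35, 0.20, 0.74; count ≥ 0.62 → 1.

1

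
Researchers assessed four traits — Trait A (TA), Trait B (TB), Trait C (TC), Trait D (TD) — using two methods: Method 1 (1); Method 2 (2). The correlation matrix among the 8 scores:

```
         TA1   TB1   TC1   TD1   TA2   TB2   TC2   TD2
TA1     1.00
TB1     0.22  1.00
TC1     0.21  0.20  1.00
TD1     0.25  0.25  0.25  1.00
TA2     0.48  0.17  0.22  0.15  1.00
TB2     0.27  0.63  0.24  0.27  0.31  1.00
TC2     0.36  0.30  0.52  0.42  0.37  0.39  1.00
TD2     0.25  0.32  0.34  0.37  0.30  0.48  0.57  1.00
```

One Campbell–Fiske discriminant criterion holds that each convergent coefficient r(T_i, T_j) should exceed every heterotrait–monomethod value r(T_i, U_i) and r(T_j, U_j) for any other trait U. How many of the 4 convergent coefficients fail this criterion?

Checking each validity diagonal entry against its comparison values:
TA (methods 1·2): 0.48 vs {0.22, 0.31, 0.21, 0.37, 0.25, 0.30} → pass.
TB (methods 1·2): 0.63 vs {0.22, 0.31, 0.20, 0.39, 0.25, 0.48} → pass.
TC (methods 1·2): 0.52 vs {0.21, 0.37, 0.20, 0.39, 0.25, 0.57} → fail.
TD (methods 1·2): 0.37 vs {0.25, 0.30, 0.25, 0.48, 0.25, 0.57} → fail.
2 of 4 fail.

2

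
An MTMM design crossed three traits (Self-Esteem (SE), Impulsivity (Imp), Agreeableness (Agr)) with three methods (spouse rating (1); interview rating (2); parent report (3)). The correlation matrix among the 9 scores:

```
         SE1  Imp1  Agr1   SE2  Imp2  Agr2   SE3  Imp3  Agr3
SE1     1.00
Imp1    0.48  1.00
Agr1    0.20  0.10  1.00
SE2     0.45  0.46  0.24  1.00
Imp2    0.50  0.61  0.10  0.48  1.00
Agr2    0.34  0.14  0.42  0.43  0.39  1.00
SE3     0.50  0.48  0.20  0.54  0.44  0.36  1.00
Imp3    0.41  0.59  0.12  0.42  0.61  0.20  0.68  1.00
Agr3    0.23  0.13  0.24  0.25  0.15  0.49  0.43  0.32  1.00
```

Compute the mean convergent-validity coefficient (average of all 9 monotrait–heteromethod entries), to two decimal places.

0.49

Convergent values: 0.45, 0.50, 0.54, 0.61, 0.59, 0.61, 0.42, 0.24, 0.49; mean = 4.45/9 = 0.49.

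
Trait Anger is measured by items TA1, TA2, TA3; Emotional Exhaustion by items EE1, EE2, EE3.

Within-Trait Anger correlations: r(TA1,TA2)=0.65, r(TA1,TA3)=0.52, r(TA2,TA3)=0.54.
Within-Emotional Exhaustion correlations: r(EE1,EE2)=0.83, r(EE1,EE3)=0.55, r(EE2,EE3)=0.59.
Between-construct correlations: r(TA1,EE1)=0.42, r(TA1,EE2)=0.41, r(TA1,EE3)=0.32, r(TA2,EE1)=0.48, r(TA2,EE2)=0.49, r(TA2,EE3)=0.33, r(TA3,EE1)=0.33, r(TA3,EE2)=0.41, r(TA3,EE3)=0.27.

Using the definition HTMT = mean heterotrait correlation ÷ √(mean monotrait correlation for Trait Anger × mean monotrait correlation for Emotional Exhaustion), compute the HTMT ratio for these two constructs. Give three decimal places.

0.628

Mean between = 3.46/9 = 0.3844.
Mean within-TA = 1.71/3 = 0.5700; mean within-EE = 1.97/3 = 0.6567.
Geometric mean = √(0.5700 × 0.6567) = 0.6118.
HTMT = 0.3844 / 0.6118 = 0.628.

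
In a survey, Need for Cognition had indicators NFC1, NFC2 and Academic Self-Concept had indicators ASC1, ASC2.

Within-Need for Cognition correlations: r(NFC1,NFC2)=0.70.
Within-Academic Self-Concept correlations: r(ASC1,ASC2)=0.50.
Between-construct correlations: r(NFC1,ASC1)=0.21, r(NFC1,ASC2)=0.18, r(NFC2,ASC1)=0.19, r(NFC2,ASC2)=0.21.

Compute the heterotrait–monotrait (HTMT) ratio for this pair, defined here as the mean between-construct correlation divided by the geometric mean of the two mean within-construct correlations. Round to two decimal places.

0.33

Between-construct mean = 0.79/4 = 0.1975.
Mean within-NFC = 0.70/1 = 0.7000; mean within-ASC = 0.50/1 = 0.5000.
Geometric mean = √(0.7000 × 0.5000) = 0.5916.
HTMT = 0.1975 / 0.5916 = 0.33.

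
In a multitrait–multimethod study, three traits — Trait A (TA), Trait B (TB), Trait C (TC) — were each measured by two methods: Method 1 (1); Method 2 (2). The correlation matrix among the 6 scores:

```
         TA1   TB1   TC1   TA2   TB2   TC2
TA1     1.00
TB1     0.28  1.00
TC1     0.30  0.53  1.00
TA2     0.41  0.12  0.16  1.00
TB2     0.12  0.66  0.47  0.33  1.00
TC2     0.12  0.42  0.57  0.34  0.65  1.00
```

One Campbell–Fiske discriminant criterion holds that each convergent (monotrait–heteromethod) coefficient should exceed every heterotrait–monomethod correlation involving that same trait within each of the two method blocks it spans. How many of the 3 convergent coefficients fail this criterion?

1

Each convergent coefficient versus the relevant comparison correlations:
TA (methods 1·2): 0.41 vs {0.28, 0.33, 0.30, 0.34} → pass.
TB (methods 1·2): 0.66 vs {0.28, 0.33, 0.53, 0.65} → pass.
TC (methods 1·2): 0.57 vs {0.30, 0.34, 0.53, 0.65} → fail.
1 of 3 fail.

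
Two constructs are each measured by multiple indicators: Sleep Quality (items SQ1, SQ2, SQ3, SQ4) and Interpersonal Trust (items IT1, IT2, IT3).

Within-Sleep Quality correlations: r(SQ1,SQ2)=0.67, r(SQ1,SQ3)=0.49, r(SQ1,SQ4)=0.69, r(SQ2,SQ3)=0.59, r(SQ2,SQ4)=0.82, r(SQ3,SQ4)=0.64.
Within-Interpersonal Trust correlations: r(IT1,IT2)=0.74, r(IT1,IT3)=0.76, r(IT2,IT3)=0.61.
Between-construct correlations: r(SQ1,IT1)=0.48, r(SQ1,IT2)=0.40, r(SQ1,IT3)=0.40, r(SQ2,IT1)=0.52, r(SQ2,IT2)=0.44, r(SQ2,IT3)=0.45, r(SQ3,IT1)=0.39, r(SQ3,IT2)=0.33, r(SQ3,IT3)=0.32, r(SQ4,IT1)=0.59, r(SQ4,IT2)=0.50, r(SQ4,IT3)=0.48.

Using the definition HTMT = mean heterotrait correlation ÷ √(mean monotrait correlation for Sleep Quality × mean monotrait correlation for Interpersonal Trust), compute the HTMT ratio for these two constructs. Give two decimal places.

0.65

Between-construct mean = 5.30/12 = 0.4417.
Mean within-SQ = 3.90/6 = 0.6500; mean within-IT = 2.11/3 = 0.7033.
Geometric mean = √(0.6500 × 0.7033) = 0.6761.
HTMT = 0.4417 / 0.6761 = 0.65.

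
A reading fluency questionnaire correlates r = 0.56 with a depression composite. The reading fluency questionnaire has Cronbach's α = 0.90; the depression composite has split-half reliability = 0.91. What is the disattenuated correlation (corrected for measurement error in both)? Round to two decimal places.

0.62

r_true = r_obs / √(r_xx · r_yy) = 0.56 / √(0.90 × 0.91) = 0.56 / √0.8190 = 0.56 / 0.9050 ≈ 0.62.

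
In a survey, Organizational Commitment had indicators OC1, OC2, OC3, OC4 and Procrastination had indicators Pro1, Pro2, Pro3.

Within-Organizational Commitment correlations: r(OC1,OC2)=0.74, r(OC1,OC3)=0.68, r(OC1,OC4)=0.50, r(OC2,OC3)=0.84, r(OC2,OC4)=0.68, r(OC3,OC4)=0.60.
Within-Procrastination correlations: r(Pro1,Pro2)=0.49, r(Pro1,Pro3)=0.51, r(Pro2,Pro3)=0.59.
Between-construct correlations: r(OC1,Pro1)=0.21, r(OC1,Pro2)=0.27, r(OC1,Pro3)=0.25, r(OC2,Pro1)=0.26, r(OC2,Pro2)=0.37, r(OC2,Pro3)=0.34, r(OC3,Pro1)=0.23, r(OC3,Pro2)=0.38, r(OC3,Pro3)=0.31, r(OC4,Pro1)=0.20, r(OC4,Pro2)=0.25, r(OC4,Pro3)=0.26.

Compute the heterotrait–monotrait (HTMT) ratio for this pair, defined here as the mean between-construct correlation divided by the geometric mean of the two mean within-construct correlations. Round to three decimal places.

Between-construct mean = 3.33/12 = 0.2775.
Mean within-OC = 4.04/6 = 0.6733; mean within-Pro = 1.59/3 = 0.5300.
Geometric mean = √(0.6733 × 0.5300) = 0.5974.
HTMT = 0.2775 / 0.5974 = 0.465.

0.465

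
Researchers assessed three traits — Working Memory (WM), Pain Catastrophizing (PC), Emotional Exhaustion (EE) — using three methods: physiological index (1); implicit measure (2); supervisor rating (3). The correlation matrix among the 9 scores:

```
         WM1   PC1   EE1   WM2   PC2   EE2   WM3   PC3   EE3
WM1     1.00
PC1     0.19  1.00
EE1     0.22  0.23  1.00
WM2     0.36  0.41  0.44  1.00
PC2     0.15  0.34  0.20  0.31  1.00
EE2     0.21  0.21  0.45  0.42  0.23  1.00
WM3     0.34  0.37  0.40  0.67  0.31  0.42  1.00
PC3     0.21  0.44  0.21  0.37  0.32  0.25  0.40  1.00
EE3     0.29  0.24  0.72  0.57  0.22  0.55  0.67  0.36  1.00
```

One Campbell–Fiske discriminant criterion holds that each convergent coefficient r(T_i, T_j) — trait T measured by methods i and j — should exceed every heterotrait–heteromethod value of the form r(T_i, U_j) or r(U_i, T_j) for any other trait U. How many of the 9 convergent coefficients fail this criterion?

Checking each validity diagonal entry against its comparison values:
WM (methods 1·2): 0.36 vs {0.15, 0.41, 0.21, 0.44} → fail.
WM (methods 1·3): 0.34 vs {0.21, 0.37, 0.29, 0.40} → fail.
WM (methods 2·3): 0.67 vs {0.37, 0.31, 0.57, 0.42} → pass.
PC (methods 1·2): 0.34 vs {0.41, 0.15, 0.21, 0.20} → fail.
PC (methods 1·3): 0.44 vs {0.37, 0.21, 0.24, 0.21} → pass.
PC (methods 2·3): 0.32 vs {0.31, 0.37, 0.22, 0.25} → fail.
EE (methods 1·2): 0.45 vs {0.44, 0.21, 0.20, 0.21} → pass.
EE (methods 1·3): 0.72 vs {0.40, 0.29, 0.21, 0.24} → pass.
EE (methods 2·3): 0.55 vs {0.42, 0.57, 0.25, 0.22} → fail.
5 of 9 fail.

5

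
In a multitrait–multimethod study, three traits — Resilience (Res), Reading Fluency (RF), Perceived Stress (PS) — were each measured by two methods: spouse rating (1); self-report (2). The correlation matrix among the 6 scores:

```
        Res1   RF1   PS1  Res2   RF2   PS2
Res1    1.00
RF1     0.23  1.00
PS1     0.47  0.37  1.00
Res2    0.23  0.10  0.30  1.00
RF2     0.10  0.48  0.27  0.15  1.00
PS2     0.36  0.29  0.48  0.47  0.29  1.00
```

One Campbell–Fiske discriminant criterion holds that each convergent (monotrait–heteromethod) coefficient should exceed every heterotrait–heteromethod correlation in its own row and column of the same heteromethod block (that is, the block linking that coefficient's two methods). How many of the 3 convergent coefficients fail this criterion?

1

Each convergent coefficient versus the relevant comparison correlations:
Res (methods 1·2): 0.23 vs {0.10, 0.10, 0.36, 0.30} → fail.
RF (methods 1·2): 0.48 vs {0.10, 0.10, 0.29, 0.27} → pass.
PS (methods 1·2): 0.48 vs {0.30, 0.36, 0.27, 0.29} → pass.
1 of 3 fail.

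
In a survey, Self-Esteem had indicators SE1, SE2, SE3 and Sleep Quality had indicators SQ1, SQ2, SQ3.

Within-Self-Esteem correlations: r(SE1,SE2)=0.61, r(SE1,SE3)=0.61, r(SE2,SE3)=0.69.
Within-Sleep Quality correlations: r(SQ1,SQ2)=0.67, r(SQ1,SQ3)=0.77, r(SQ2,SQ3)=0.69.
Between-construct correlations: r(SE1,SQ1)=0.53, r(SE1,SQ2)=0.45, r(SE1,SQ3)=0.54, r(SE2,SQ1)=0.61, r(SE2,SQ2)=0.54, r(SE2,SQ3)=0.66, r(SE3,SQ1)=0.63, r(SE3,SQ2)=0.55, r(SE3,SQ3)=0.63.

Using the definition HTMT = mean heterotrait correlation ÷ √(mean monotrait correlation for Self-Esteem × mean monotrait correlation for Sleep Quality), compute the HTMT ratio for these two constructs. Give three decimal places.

Mean heterotrait r = 5.14/9 = 0.5711.
Mean within-SE = 1.91/3 = 0.6367; mean within-SQ = 2.13/3 = 0.7100.
Geometric mean = √(0.6367 × 0.7100) = 0.6724.
HTMT = 0.5711 / 0.6724 = 0.849.

0.849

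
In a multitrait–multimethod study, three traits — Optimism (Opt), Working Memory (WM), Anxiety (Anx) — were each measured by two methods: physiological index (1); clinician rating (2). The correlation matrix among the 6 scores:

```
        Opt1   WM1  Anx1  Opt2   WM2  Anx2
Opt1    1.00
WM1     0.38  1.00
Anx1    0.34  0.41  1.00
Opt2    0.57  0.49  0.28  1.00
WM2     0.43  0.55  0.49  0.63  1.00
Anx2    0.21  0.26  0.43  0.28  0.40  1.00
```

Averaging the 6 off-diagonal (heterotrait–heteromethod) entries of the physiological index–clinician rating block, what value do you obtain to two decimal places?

0.36

HTHM values (method 1 × method 2): 0.43, 0.21, 0.49, 0.26, 0.28, 0.49; mean = 2.16/6 = 0.36.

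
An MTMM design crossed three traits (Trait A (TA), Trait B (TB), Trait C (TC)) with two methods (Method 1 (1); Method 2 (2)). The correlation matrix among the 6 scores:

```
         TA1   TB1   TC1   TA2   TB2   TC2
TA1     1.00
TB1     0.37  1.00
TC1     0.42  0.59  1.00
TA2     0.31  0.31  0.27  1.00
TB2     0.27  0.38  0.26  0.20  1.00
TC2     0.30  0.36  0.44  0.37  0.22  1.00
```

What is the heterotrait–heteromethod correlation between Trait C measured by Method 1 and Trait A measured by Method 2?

Different traits and methods: r(TC1, TA2) = 0.27.

0.27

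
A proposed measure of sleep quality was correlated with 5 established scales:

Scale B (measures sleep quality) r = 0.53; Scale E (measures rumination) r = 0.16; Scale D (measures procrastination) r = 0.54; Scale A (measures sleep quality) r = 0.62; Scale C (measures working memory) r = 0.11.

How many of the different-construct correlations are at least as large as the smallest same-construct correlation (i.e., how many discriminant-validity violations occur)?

Convergent (same construct = sleep quality): Scale B, Scale A.
Smallest convergent = 0.53. Discriminant values: 0.16, 0.54, 0.11; count ≥ 0.53 → 1.

1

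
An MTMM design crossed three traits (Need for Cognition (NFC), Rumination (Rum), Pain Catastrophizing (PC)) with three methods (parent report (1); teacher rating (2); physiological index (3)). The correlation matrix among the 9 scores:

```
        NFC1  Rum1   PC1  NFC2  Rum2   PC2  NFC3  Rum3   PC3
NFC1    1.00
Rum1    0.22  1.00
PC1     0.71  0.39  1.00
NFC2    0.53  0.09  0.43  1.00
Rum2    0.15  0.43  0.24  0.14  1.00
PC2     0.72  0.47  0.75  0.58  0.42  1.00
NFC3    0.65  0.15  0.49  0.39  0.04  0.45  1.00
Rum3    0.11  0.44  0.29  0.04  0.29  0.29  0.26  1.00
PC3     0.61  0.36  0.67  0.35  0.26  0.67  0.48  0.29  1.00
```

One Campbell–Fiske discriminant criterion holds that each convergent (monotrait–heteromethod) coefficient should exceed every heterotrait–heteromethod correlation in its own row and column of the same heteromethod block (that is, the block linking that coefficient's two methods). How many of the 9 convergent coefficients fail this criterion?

4

Convergent coefficients and their comparison sets:
NFC (methods 1·2): 0.53 vs {0.15, 0.09, 0.72, 0.43} → fail.
NFC (methods 1·3): 0.65 vs {0.11, 0.15, 0.61, 0.49} → pass.
NFC (methods 2·3): 0.39 vs {0.04, 0.04, 0.35, 0.45} → fail.
Rum (methods 1·2): 0.43 vs {0.09, 0.15, 0.47, 0.24} → fail.
Rum (methods 1·3): 0.44 vs {0.15, 0.11, 0.36, 0.29} → pass.
Rum (methods 2·3): 0.29 vs {0.04, 0.04, 0.26, 0.29} → fail.
PC (methods 1·2): 0.75 vs {0.43, 0.72, 0.24, 0.47} → pass.
PC (methods 1·3): 0.67 vs {0.49, 0.61, 0.29, 0.36} → pass.
PC (methods 2·3): 0.67 vs {0.45, 0.35, 0.29, 0.26} → pass.
4 of 9 fail.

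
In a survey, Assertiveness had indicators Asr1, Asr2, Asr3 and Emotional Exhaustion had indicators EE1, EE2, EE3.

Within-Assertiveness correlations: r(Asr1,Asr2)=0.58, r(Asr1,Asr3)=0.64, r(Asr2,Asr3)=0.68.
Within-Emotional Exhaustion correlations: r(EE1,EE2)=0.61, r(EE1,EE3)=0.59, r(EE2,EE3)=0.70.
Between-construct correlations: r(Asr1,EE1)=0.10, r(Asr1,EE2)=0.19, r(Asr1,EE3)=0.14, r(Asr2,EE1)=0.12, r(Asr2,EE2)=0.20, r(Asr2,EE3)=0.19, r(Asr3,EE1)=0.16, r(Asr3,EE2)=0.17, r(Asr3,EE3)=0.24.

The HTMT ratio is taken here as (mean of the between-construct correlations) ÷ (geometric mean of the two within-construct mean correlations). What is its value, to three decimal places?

0.265

Mean heterotrait r = 1.51/9 = 0.1678.
Mean within-Asr = 1.90/3 = 0.6333; mean within-EE = 1.90/3 = 0.6333.
Geometric mean = √(0.6333 × 0.6333) = 0.6333.
HTMT = 0.1678 / 0.6333 = 0.265.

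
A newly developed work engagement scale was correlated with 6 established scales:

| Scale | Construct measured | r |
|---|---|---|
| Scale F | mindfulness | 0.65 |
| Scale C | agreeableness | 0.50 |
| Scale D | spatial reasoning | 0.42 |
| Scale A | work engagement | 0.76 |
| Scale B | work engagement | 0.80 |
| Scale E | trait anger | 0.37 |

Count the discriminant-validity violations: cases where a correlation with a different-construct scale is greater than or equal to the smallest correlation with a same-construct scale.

0

Convergent (same construct = work engagement): Scale A, Scale B.
Smallest convergent = 0.76. Discriminant values: 0.65, 0.50, 0.42, 0.37; count ≥ 0.76 → 0.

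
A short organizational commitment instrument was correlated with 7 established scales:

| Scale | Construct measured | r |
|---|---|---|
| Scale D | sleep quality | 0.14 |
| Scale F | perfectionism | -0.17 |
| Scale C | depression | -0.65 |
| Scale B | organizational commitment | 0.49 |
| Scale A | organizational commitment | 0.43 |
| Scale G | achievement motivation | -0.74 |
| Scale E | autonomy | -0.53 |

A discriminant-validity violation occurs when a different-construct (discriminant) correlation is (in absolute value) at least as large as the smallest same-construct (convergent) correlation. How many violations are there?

Convergent (same construct = organizational commitment): Scale B, Scale A.
Smallest convergent = 0.43. Discriminant |r|: 0.14, 0.17, 0.65, 0.74, 0.53; count ≥ 0.43 → 3.

3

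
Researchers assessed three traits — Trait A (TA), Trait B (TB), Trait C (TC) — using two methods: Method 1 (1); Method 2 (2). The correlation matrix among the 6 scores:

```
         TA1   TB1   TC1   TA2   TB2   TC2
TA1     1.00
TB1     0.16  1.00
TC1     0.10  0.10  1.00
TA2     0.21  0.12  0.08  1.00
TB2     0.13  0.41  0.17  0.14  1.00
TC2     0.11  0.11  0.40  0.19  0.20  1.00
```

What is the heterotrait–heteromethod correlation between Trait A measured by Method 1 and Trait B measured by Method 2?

0.13

Different traits and methods: r(TA1, TB2) = 0.13.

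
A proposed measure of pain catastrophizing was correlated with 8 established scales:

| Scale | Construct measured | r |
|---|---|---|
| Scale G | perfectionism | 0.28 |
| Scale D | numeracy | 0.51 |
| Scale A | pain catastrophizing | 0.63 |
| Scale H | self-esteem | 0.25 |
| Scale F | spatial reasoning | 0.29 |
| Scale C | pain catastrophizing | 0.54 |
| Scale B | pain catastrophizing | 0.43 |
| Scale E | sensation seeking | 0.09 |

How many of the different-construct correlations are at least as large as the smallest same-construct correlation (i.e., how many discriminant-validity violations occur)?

Convergent (same construct = pain catastrophizing): Scale A, Scale C, Scale B.
Smallest convergent = 0.43. Discriminant values: 0.28, 0.51, 0.25, 0.29, 0.09; count ≥ 0.43 → 1.

1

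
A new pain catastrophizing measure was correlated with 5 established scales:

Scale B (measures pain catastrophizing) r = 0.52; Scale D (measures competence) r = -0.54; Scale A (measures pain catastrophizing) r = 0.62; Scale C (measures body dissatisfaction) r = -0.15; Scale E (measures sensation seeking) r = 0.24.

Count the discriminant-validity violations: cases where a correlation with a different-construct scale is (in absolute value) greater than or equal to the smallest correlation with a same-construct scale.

1

Convergent (same construct = pain catastrophizing): Scale B, Scale A.
Smallest convergent = 0.52. Discriminant |r|: 0.54, 0.15, 0.24; count ≥ 0.52 → 1.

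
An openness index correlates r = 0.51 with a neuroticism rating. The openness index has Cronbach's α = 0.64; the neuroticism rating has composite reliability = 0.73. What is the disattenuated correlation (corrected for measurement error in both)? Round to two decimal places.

r_true = r_obs / √(r_xx · r_yy) = 0.51 / √(0.64 × 0.73) = 0.51 / √0.4672 = 0.51 / 0.6835 ≈ 0.75.

0.75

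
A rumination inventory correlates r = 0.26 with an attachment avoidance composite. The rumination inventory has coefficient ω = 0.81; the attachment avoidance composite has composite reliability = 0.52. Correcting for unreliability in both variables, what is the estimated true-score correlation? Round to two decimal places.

r_true = r_obs / √(r_xx · r_yy) = 0.26 / √(0.81 × 0.52) = 0.26 / √0.4212 = 0.26 / 0.6490 ≈ 0.40.

0.40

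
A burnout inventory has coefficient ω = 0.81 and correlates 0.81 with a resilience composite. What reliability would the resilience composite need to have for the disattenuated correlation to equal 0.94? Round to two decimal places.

r_true = r_obs / √(r_xx · r_yy) ⇒ 0.94 = 0.81 / √(0.81 · r_yy).
√(0.81 · r_yy) = 0.81 / 0.94 = 0.8617; 0.81 · r_yy = 0.7425; r_yy = 0.7425 / 0.81 ≈ 0.92.

0.92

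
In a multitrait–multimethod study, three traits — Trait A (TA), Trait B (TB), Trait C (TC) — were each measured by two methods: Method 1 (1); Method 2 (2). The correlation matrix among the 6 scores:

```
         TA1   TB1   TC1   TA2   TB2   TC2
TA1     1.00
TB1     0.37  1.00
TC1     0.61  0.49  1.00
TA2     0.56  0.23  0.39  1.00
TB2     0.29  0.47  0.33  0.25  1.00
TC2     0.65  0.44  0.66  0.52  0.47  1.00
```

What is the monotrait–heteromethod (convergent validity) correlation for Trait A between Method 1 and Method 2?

Same trait (TA), different methods: r(TA1, TA2) = 0.56.

0.56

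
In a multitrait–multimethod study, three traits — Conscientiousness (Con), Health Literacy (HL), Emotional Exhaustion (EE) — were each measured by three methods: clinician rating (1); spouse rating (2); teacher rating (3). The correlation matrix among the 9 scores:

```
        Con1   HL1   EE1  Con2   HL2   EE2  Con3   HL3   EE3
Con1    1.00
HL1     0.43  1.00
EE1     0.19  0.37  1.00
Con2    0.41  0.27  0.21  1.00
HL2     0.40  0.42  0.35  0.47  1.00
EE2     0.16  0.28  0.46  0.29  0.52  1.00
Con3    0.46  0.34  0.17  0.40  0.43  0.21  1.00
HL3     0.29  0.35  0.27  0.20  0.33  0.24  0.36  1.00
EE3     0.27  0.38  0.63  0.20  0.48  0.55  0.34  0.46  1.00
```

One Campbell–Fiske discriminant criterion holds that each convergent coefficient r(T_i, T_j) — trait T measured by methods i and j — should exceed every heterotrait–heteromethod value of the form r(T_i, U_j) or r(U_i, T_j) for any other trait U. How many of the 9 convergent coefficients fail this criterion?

3

Each convergent coefficient versus the relevant comparison correlations:
Con (methods 1·2): 0.41 vs {0.40, 0.27, 0.16, 0.21} → pass.
Con (methods 1·3): 0.46 vs {0.29, 0.34, 0.27, 0.17} → pass.
Con (methods 2·3): 0.40 vs {0.20, 0.43, 0.20, 0.21} → fail.
HL (methods 1·2): 0.42 vs {0.27, 0.40, 0.28, 0.35} → pass.
HL (methods 1·3): 0.35 vs {0.34, 0.29, 0.38, 0.27} → fail.
HL (methods 2·3): 0.33 vs {0.43, 0.20, 0.48, 0.24} → fail.
EE (methods 1·2): 0.46 vs {0.21, 0.16, 0.35, 0.28} → pass.
EE (methods 1·3): 0.63 vs {0.17, 0.27, 0.27, 0.38} → pass.
EE (methods 2·3): 0.55 vs {0.21, 0.20, 0.24, 0.48} → pass.
3 of 9 fail.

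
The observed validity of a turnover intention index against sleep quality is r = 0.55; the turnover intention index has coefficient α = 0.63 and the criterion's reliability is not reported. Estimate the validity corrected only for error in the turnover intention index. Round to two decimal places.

Single correction: r_c = r_obs / √r_xx = 0.55 / √0.63 = 0.55 / 0.7937 ≈ 0.69.

0.69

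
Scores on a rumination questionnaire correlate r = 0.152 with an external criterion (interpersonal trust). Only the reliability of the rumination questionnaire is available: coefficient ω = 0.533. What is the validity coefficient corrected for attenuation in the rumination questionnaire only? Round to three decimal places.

0.208

Single correction: r_c = r_obs / √r_xx = 0.152 / √0.533 = 0.152 / 0.7301 ≈ 0.208.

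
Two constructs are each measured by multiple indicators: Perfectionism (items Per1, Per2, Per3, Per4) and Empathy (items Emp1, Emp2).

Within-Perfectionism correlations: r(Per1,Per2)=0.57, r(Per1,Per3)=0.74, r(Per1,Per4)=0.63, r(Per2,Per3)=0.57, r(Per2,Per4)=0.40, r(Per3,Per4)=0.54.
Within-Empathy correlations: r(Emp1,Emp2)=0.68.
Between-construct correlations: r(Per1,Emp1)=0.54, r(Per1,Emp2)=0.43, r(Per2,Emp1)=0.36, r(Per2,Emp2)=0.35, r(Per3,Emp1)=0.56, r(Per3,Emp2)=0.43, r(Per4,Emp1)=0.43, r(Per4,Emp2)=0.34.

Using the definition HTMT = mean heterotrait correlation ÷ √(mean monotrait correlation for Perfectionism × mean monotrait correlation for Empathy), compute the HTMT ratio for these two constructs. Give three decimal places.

Between-construct mean = 3.44/8 = 0.4300.
Mean within-Per = 3.45/6 = 0.5750; mean within-Emp = 0.68/1 = 0.6800.
Geometric mean = √(0.5750 × 0.6800) = 0.6253.
HTMT = 0.4300 / 0.6253 = 0.688.

0.688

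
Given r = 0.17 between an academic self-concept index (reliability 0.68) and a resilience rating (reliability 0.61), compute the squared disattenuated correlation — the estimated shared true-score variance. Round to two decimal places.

Disattenuated r = 0.17 / √(0.68 × 0.61) = 0.17 / 0.6440 = 0.2640.
Shared true-score variance = 0.2640² = 0.0697 ≈ 0.07.

0.07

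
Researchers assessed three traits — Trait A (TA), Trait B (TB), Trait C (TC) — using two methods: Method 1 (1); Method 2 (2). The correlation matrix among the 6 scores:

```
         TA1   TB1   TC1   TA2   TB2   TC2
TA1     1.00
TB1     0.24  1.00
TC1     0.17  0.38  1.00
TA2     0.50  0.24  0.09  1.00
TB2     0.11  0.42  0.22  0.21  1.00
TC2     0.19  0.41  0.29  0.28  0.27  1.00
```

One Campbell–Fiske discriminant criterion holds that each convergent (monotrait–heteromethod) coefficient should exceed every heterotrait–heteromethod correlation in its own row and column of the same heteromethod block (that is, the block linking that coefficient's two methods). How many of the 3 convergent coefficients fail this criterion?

Convergent coefficients and their comparison sets:
TA (methods 1·2): 0.50 vs {0.11, 0.24, 0.19, 0.09} → pass.
TB (methods 1·2): 0.42 vs {0.24, 0.11, 0.41, 0.22} → pass.
TC (methods 1·2): 0.29 vs {0.09, 0.19, 0.22, 0.41} → fail.
1 of 3 fail.

1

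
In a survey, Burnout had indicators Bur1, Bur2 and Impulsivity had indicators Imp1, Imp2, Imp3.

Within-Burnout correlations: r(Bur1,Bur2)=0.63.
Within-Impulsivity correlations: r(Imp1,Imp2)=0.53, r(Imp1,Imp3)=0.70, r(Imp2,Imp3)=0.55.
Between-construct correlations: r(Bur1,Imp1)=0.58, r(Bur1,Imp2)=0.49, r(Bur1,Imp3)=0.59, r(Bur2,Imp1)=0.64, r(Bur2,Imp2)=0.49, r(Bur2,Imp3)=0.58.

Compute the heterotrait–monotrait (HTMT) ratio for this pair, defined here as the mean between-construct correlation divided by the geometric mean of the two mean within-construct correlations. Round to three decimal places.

Mean between = 3.37/6 = 0.5617.
Mean within-Bur = 0.63/1 = 0.6300; mean within-Imp = 1.78/3 = 0.5933.
Geometric mean = √(0.6300 × 0.5933) = 0.6114.
HTMT = 0.5617 / 0.6114 = 0.919.

0.919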